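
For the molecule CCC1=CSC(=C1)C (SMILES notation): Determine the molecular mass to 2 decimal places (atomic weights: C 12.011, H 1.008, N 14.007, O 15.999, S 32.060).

First, the molecular formula is C7H10S (counting implicit H from valence).
  C: 7 × 12.011 = 84.077
  H: 10 × 1.008 = 10.080
  S: 1 × 32.060 = 32.060
Sum: 7×12.011 + 10×1.008 + 1×32.060 = 126.217 → 126.22 g/mol.

126.22 g/mol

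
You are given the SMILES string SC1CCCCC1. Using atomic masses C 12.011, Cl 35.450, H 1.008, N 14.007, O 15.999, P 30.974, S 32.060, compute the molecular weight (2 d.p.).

116.22 g/mol

First, the molecular formula is C6H12S (counting implicit H from valence).
  C: 6 × 12.011 = 72.066
  H: 12 × 1.008 = 12.096
  S: 1 × 32.060 = 32.060
Sum: 6×12.011 + 12×1.008 + 1×32.060 = 116.222 → 116.22 g/mol.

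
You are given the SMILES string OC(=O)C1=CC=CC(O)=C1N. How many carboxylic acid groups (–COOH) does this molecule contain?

The carboxylic acid motif appears at heavy-atom position 2 in the SMILES.
Other groups present: 1 hydroxyl, 1 primary amine.
Carboxylic acid count: 1.

1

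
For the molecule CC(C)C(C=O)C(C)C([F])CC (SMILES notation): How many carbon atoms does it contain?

Count every carbon token in the SMILES (each C, including those in ring-closure positions and inside branches).
Carbon count: 10.

10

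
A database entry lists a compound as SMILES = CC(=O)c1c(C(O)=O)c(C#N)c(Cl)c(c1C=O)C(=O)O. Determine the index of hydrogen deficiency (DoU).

Molecular formula: C12H6ClNO6.
DoU = (2C + 2 + N − H − X) / 2, where X is the halogen count and O/S are ignored.
    = (2·12 + 2 + 1 − 6 − 1) / 2 = 20 / 2 = 10.

10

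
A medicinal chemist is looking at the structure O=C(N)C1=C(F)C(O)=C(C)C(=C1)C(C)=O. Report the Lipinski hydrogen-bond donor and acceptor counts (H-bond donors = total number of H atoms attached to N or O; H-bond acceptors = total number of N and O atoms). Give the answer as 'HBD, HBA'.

Donors: find every N or O and count the H atoms it carries.
  atom 1 (O): bond orders sum to 2 → 0 H
  atom 3 (N): bond orders sum to 1 → 2 H
  atom 8 (O): bond orders sum to 1 → 1 H
  atom 15 (O): bond orders sum to 2 → 0 H
Lipinski HBD = 3.
Acceptors: N atoms = 1, O atoms = 3 → HBA = 4.

3, 4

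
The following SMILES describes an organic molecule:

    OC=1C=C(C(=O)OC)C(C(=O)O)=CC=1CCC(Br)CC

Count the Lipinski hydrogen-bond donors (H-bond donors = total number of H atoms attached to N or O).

Donors: find every N or O and count the H atoms it carries.
  atom 1 (O): bond orders sum to 1 → 1 H
  atom 6 (O): bond orders sum to 2 → 0 H
  atom 7 (O): bond orders sum to 2 → 0 H
  atom 11 (O): bond orders sum to 2 → 0 H
  atom 12 (O): bond orders sum to 1 → 1 H
Lipinski HBD = 2.

2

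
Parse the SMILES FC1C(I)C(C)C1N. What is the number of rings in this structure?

1

In SMILES, each pair of matching ring-closure digits denotes one ring-closing bond; the number of such bonds equals the number of independent rings.
Ring-closure bonds here: 1.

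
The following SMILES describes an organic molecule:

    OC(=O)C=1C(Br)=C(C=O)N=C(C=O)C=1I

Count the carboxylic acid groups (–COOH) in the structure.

The carboxylic acid motif appears at heavy-atom position 2 in the SMILES.
Other groups present: 2 aldehyde.
Carboxylic acid count: 1.

1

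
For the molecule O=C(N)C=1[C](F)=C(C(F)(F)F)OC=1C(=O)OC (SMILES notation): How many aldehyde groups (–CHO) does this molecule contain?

Scan the SMILES for the aldehyde motif — none present.
Groups that are present: 1 amide, 1 ester.

0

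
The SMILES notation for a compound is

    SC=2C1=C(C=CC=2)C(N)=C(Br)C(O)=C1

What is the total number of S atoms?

Scan the SMILES for S atoms (remember two-letter symbols like Cl and Br are single atoms).
Sulfur count: 1.

1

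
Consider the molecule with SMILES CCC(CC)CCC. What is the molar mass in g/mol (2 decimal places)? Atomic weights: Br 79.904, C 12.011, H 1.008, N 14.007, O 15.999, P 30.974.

First, the molecular formula is C8H18 (counting implicit H from valence).
  C: 8 × 12.011 = 96.088
  H: 18 × 1.008 = 18.144
Sum: 8×12.011 + 18×1.008 = 114.232 → 114.23 g/mol.

114.23 g/mol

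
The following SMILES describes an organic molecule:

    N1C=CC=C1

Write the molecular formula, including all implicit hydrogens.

C4H5N

Walk through each heavy atom and fill implicit hydrogens from standard valence (C 4, N 3, O 2, S 2, halogen 1):
  atom 1: N, bond orders sum to 2 (valence 3) → 1 H
  atom 2: C, bond orders sum to 3 (valence 4) → 1 H
  atom 3: C, bond orders sum to 3 (valence 4) → 1 H
  atom 4: C, bond orders sum to 3 (valence 4) → 1 H
  atom 5: C, bond orders sum to 3 (valence 4) → 1 H
Totals → C:4, H:5, N:1.
In Hill order: C4H5N.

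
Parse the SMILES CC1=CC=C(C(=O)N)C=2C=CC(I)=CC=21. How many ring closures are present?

In SMILES, each pair of matching ring-closure digits denotes one ring-closing bond; the number of such bonds equals the number of independent rings.
Ring-closure bonds here: 2.

2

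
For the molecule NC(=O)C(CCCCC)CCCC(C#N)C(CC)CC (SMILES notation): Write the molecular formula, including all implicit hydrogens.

C17H32N2O

Walk through each heavy atom and fill implicit hydrogens from standard valence (C 4, N 3, O 2, S 2, halogen 1):
  atom 1: N, bond orders sum to 1 (valence 3) → 2 H
  atom 2: C, bond orders sum to 4 (valence 4) → 0 H
  atom 3: O, bond orders sum to 2 (valence 2) → 0 H
  atom 4: C, bond orders sum to 3 (valence 4) → 1 H
  atom 5: C, bond orders sum to 2 (valence 4) → 2 H
  atom 6: C, bond orders sum to 2 (valence 4) → 2 H
  atom 7: C, bond orders sum to 2 (valence 4) → 2 H
  atom 8: C, bond orders sum to 2 (valence 4) → 2 H
  atom 9: C, bond orders sum to 1 (valence 4) → 3 H
  atom 10: C, bond orders sum to 2 (valence 4) → 2 H
  atom 11: C, bond orders sum to 2 (valence 4) → 2 H
  atom 12: C, bond orders sum to 2 (valence 4) → 2 H
  atom 13: C, bond orders sum to 3 (valence 4) → 1 H
  atom 14: C, bond orders sum to 4 (valence 4) → 0 H
  atom 15: N, bond orders sum to 3 (valence 3) → 0 H
  atom 16: C, bond orders sum to 3 (valence 4) → 1 H
  atom 17: C, bond orders sum to 2 (valence 4) → 2 H
  atom 18: C, bond orders sum to 1 (valence 4) → 3 H
  atom 19: C, bond orders sum to 2 (valence 4) → 2 H
  atom 20: C, bond orders sum to 1 (valence 4) → 3 H
Totals → C:17, H:32, N:2, O:1.
In Hill order: C17H32N2O.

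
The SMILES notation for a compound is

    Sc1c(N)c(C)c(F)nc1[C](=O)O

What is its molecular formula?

C7H7FN2O2S

Walk through each heavy atom and fill implicit hydrogens from standard valence (C 4, N 3, O 2, S 2, halogen 1); for lowercase aromatic atoms, an aromatic c carries 1 H when it has two neighbours and 0 H with three, and aromatic n carries 0 H:
  atom 1: S, bond orders sum to 1 (valence 2) → 1 H
  atom 2: aromatic c, 3 neighbours → 0 H
  atom 3: aromatic c, 3 neighbours → 0 H
  atom 4: N, bond orders sum to 1 (valence 3) → 2 H
  atom 5: aromatic c, 3 neighbours → 0 H
  atom 6: C, bond orders sum to 1 (valence 4) → 3 H
  atom 7: aromatic c, 3 neighbours → 0 H
  atom 8: F (halogen, monovalent) → 0 H
  atom 9: aromatic n, 2 neighbours → 0 H
  atom 10: aromatic c, 3 neighbours → 0 H
  atom 11: C with explicit H count 0
  atom 12: O, bond orders sum to 2 (valence 2) → 0 H
  atom 13: O, bond orders sum to 1 (valence 2) → 1 H
Totals → C:7, H:7, F:1, N:2, O:2, S:1.
In Hill order: C7H7FN2O2S.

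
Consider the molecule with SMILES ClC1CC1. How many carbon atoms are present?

3

Count every carbon token in the SMILES (each C, including those in ring-closure positions and inside branches).
Carbon count: 3.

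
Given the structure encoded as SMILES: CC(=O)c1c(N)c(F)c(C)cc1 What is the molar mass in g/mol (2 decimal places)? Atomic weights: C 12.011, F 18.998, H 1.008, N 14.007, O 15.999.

167.18 g/mol

First, the molecular formula is C9H10FNO (counting implicit H from valence).
  C: 9 × 12.011 = 108.099
  F: 1 × 18.998 = 18.998
  H: 10 × 1.008 = 10.080
  N: 1 × 14.007 = 14.007
  O: 1 × 15.999 = 15.999
Sum: 9×12.011 + 1×18.998 + 10×1.008 + 1×14.007 + 1×15.999 = 167.183 → 167.18 g/mol.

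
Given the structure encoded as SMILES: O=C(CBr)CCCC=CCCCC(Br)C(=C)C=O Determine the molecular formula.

C14H20Br2O2

Walk through each heavy atom and fill implicit hydrogens from standard valence (C 4, N 3, O 2, S 2, halogen 1):
  atom 1: O, bond orders sum to 2 (valence 2) → 0 H
  atom 2: C, bond orders sum to 4 (valence 4) → 0 H
  atom 3: C, bond orders sum to 2 (valence 4) → 2 H
  atom 4: Br (halogen, monovalent) → 0 H
  atom 5: C, bond orders sum to 2 (valence 4) → 2 H
  atom 6: C, bond orders sum to 2 (valence 4) → 2 H
  atom 7: C, bond orders sum to 2 (valence 4) → 2 H
  atom 8: C, bond orders sum to 3 (valence 4) → 1 H
  atom 9: C, bond orders sum to 3 (valence 4) → 1 H
  atom 10: C, bond orders sum to 2 (valence 4) → 2 H
  atom 11: C, bond orders sum to 2 (valence 4) → 2 H
  atom 12: C, bond orders sum to 2 (valence 4) → 2 H
  atom 13: C, bond orders sum to 3 (valence 4) → 1 H
  atom 14: Br (halogen, monovalent) → 0 H
  atom 15: C, bond orders sum to 4 (valence 4) → 0 H
  atom 16: C, bond orders sum to 2 (valence 4) → 2 H
  atom 17: C, bond orders sum to 3 (valence 4) → 1 H
  atom 18: O, bond orders sum to 2 (valence 2) → 0 H
Totals → C:14, H:20, Br:2, O:2.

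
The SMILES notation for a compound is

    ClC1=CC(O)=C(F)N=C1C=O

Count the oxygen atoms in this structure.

Scan the SMILES for O atoms (remember two-letter symbols like Cl and Br are single atoms).
Oxygen count: 2.

2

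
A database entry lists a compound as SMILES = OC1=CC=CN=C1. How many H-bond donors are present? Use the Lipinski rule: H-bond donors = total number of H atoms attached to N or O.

Donors: find every N or O and count the H atoms it carries.
  atom 1 (O): bond orders sum to 1 → 1 H
  atom 6 (N): bond orders sum to 3 → 0 H
Lipinski HBD = 1.

1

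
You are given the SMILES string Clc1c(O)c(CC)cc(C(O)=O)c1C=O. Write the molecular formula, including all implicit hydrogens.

C10H9ClO4

Walk through each heavy atom and fill implicit hydrogens from standard valence (C 4, N 3, O 2, S 2, halogen 1); for lowercase aromatic atoms, an aromatic c carries 1 H when it has two neighbours and 0 H with three, and aromatic n carries 0 H:
  atom 1: Cl (halogen, monovalent) → 0 H
  atom 2: aromatic c, 3 neighbours → 0 H
  atom 3: aromatic c, 3 neighbours → 0 H
  atom 4: O, bond orders sum to 1 (valence 2) → 1 H
  atom 5: aromatic c, 3 neighbours → 0 H
  atom 6: C, bond orders sum to 2 (valence 4) → 2 H
  atom 7: C, bond orders sum to 1 (valence 4) → 3 H
  atom 8: aromatic c, 2 neighbours → 1 H
  atom 9: aromatic c, 3 neighbours → 0 H
  atom 10: C, bond orders sum to 4 (valence 4) → 0 H
  atom 11: O, bond orders sum to 1 (valence 2) → 1 H
  atom 12: O, bond orders sum to 2 (valence 2) → 0 H
  atom 13: aromatic c, 3 neighbours → 0 H
  atom 14: C, bond orders sum to 3 (valence 4) → 1 H
  atom 15: O, bond orders sum to 2 (valence 2) → 0 H
Totals → C:10, H:9, Cl:1, O:4.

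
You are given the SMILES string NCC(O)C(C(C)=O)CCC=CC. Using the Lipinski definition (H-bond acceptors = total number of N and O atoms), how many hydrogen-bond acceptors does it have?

N atoms: 1; O atoms: 2.
Lipinski HBA = 1 + 2 = 3.

3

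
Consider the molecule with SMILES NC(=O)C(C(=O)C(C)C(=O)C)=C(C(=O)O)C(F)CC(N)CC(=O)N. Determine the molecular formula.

Walk through each heavy atom and fill implicit hydrogens from standard valence (C 4, N 3, O 2, S 2, halogen 1):
  atom 1: N, bond orders sum to 1 (valence 3) → 2 H
  atom 2: C, bond orders sum to 4 (valence 4) → 0 H
  atom 3: O, bond orders sum to 2 (valence 2) → 0 H
  atom 4: C, bond orders sum to 4 (valence 4) → 0 H
  atom 5: C, bond orders sum to 4 (valence 4) → 0 H
  atom 6: O, bond orders sum to 2 (valence 2) → 0 H
  atom 7: C, bond orders sum to 3 (valence 4) → 1 H
  atom 8: C, bond orders sum to 1 (valence 4) → 3 H
  atom 9: C, bond orders sum to 4 (valence 4) → 0 H
  atom 10: O, bond orders sum to 2 (valence 2) → 0 H
  atom 11: C, bond orders sum to 1 (valence 4) → 3 H
  atom 12: C, bond orders sum to 4 (valence 4) → 0 H
  atom 13: C, bond orders sum to 4 (valence 4) → 0 H
  atom 14: O, bond orders sum to 2 (valence 2) → 0 H
  atom 15: O, bond orders sum to 1 (valence 2) → 1 H
  atom 16: C, bond orders sum to 3 (valence 4) → 1 H
  atom 17: F (halogen, monovalent) → 0 H
  atom 18: C, bond orders sum to 2 (valence 4) → 2 H
  atom 19: C, bond orders sum to 3 (valence 4) → 1 H
  atom 20: N, bond orders sum to 1 (valence 3) → 2 H
  atom 21: C, bond orders sum to 2 (valence 4) → 2 H
  atom 22: C, bond orders sum to 4 (valence 4) → 0 H
  atom 23: O, bond orders sum to 2 (valence 2) → 0 H
  atom 24: N, bond orders sum to 1 (valence 3) → 2 H
Totals → C:14, H:20, F:1, N:3, O:6.
In Hill order: C14H20FN3O6.

C14H20FN3O6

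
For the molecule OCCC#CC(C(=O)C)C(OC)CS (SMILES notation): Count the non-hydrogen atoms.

14

Every atom symbol written in the SMILES (organic subset) is one heavy atom; implicit H are not written.
Heavy atoms by element → C:10, O:3, S:1.
Total: 14.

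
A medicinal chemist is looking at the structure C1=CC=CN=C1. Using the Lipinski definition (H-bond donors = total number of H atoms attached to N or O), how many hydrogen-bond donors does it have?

0

Donors: find every N or O and count the H atoms it carries.
  atom 5 (N): bond orders sum to 3 → 0 H
Lipinski HBD = 0.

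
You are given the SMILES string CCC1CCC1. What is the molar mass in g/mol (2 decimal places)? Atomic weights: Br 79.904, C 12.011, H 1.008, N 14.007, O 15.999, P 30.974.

84.16 g/mol

First, the molecular formula is C6H12 (counting implicit H from valence).
  C: 6 × 12.011 = 72.066
  H: 12 × 1.008 = 12.096
Sum: 6×12.011 + 12×1.008 = 84.162 → 84.16 g/mol.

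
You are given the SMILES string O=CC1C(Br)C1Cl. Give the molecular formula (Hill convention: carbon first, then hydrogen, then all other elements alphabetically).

C4H4BrClO

Walk through each heavy atom and fill implicit hydrogens from standard valence (C 4, N 3, O 2, S 2, halogen 1):
  atom 1: O, bond orders sum to 2 (valence 2) → 0 H
  atom 2: C, bond orders sum to 3 (valence 4) → 1 H
  atom 3: C, bond orders sum to 3 (valence 4) → 1 H
  atom 4: C, bond orders sum to 3 (valence 4) → 1 H
  atom 5: Br (halogen, monovalent) → 0 H
  atom 6: C, bond orders sum to 3 (valence 4) → 1 H
  atom 7: Cl (halogen, monovalent) → 0 H
Totals → C:4, H:4, Br:1, Cl:1, O:1.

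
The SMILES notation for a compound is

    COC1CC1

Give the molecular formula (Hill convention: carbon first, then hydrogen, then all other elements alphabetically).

C4H8O

Walk through each heavy atom and fill implicit hydrogens from standard valence (C 4, N 3, O 2, S 2, halogen 1):
  atom 1: C, bond orders sum to 1 (valence 4) → 3 H
  atom 2: O, bond orders sum to 2 (valence 2) → 0 H
  atom 3: C, bond orders sum to 3 (valence 4) → 1 H
  atom 4: C, bond orders sum to 2 (valence 4) → 2 H
  atom 5: C, bond orders sum to 2 (valence 4) → 2 H
Totals → C:4, H:8, O:1.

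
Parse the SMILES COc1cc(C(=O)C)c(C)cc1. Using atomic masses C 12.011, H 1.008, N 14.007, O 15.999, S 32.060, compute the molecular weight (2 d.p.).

164.20 g/mol

First, the molecular formula is C10H12O2 (counting implicit H from valence).
  C: 10 × 12.011 = 120.110
  H: 12 × 1.008 = 12.096
  O: 2 × 15.999 = 31.998
Sum: 10×12.011 + 12×1.008 + 2×15.999 = 164.204 → 164.20 g/mol.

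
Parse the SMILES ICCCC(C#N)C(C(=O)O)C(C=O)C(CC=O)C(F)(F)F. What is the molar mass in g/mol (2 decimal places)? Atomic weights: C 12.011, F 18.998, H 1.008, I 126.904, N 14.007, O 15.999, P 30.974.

433.16 g/mol

First, the molecular formula is C13H15F3INO4 (counting implicit H from valence).
  C: 13 × 12.011 = 156.143
  F: 3 × 18.998 = 56.994
  H: 15 × 1.008 = 15.120
  I: 1 × 126.904 = 126.904
  N: 1 × 14.007 = 14.007
  O: 4 × 15.999 = 63.996
Sum: 13×12.011 + 3×18.998 + 15×1.008 + 1×126.904 + 1×14.007 + 4×15.999 = 433.164 → 433.16 g/mol.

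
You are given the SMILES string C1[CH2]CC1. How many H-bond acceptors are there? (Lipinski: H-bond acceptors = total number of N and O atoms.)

N atoms: 0; O atoms: 0.
Lipinski HBA = 0 + 0 = 0.

0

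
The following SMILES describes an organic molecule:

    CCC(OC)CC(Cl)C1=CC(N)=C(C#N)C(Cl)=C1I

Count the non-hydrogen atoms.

19

Every atom symbol written in the SMILES (organic subset) is one heavy atom; implicit H are not written.
Heavy atoms by element → C:13, Cl:2, I:1, N:2, O:1.
Total: 19.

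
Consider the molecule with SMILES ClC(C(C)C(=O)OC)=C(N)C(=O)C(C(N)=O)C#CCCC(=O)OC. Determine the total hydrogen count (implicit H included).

Walk through each heavy atom and fill implicit hydrogens from standard valence (C 4, N 3, O 2, S 2, halogen 1):
  atom 1: Cl (halogen, monovalent) → 0 H
  atom 2: C, bond orders sum to 4 (valence 4) → 0 H
  atom 3: C, bond orders sum to 3 (valence 4) → 1 H
  atom 4: C, bond orders sum to 1 (valence 4) → 3 H
  atom 5: C, bond orders sum to 4 (valence 4) → 0 H
  atom 6: O, bond orders sum to 2 (valence 2) → 0 H
  atom 7: O, bond orders sum to 2 (valence 2) → 0 H
  atom 8: C, bond orders sum to 1 (valence 4) → 3 H
  atom 9: C, bond orders sum to 4 (valence 4) → 0 H
  atom 10: N, bond orders sum to 1 (valence 3) → 2 H
  atom 11: C, bond orders sum to 4 (valence 4) → 0 H
  atom 12: O, bond orders sum to 2 (valence 2) → 0 H
  atom 13: C, bond orders sum to 3 (valence 4) → 1 H
  atom 14: C, bond orders sum to 4 (valence 4) → 0 H
  atom 15: N, bond orders sum to 1 (valence 3) → 2 H
  atom 16: O, bond orders sum to 2 (valence 2) → 0 H
  atom 17: C, bond orders sum to 4 (valence 4) → 0 H
  atom 18: C, bond orders sum to 4 (valence 4) → 0 H
  atom 19: C, bond orders sum to 2 (valence 4) → 2 H
  atom 20: C, bond orders sum to 2 (valence 4) → 2 H
  atom 21: C, bond orders sum to 4 (valence 4) → 0 H
  atom 22: O, bond orders sum to 2 (valence 2) → 0 H
  atom 23: O, bond orders sum to 2 (valence 2) → 0 H
  atom 24: C, bond orders sum to 1 (valence 4) → 3 H
Total hydrogens: 19.

19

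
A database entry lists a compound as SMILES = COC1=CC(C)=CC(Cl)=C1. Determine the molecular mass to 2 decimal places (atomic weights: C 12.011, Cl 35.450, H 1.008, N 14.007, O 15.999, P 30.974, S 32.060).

First, the molecular formula is C8H9ClO (counting implicit H from valence).
  C: 8 × 12.011 = 96.088
  Cl: 1 × 35.450 = 35.450
  H: 9 × 1.008 = 9.072
  O: 1 × 15.999 = 15.999
Sum: 8×12.011 + 1×35.450 + 9×1.008 + 1×15.999 = 156.609 → 156.61 g/mol.

156.61 g/mol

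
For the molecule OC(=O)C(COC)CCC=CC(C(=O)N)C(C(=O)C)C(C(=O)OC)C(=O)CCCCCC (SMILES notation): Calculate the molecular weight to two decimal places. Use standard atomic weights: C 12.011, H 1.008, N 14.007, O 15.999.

First, the molecular formula is C23H37NO8 (counting implicit H from valence).
  C: 23 × 12.011 = 276.253
  H: 37 × 1.008 = 37.296
  N: 1 × 14.007 = 14.007
  O: 8 × 15.999 = 127.992
Sum: 23×12.011 + 37×1.008 + 1×14.007 + 8×15.999 = 455.548 → 455.55 g/mol.

455.55 g/mol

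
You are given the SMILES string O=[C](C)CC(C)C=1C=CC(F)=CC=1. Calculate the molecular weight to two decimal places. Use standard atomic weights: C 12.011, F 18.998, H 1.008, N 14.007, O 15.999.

First, the molecular formula is C11H13FO (counting implicit H from valence).
  C: 11 × 12.011 = 132.121
  F: 1 × 18.998 = 18.998
  H: 13 × 1.008 = 13.104
  O: 1 × 15.999 = 15.999
Sum: 11×12.011 + 1×18.998 + 13×1.008 + 1×15.999 = 180.222 → 180.22 g/mol.

180.22 g/mol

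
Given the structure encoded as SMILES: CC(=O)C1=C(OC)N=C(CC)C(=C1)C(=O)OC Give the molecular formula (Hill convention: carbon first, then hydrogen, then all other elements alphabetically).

Walk through each heavy atom and fill implicit hydrogens from standard valence (C 4, N 3, O 2, S 2, halogen 1):
  atom 1: C, bond orders sum to 1 (valence 4) → 3 H
  atom 2: C, bond orders sum to 4 (valence 4) → 0 H
  atom 3: O, bond orders sum to 2 (valence 2) → 0 H
  atom 4: C, bond orders sum to 4 (valence 4) → 0 H
  atom 5: C, bond orders sum to 4 (valence 4) → 0 H
  atom 6: O, bond orders sum to 2 (valence 2) → 0 H
  atom 7: C, bond orders sum to 1 (valence 4) → 3 H
  atom 8: N, bond orders sum to 3 (valence 3) → 0 H
  atom 9: C, bond orders sum to 4 (valence 4) → 0 H
  atom 10: C, bond orders sum to 2 (valence 4) → 2 H
  atom 11: C, bond orders sum to 1 (valence 4) → 3 H
  atom 12: C, bond orders sum to 4 (valence 4) → 0 H
  atom 13: C, bond orders sum to 3 (valence 4) → 1 H
  atom 14: C, bond orders sum to 4 (valence 4) → 0 H
  atom 15: O, bond orders sum to 2 (valence 2) → 0 H
  atom 16: O, bond orders sum to 2 (valence 2) → 0 H
  atom 17: C, bond orders sum to 1 (valence 4) → 3 H
Totals → C:12, H:15, N:1, O:4.
In Hill order: C12H15NO4.

C12H15NO4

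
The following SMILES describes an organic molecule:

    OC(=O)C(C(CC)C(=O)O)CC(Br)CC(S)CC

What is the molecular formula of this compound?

C12H21BrO4S

Walk through each heavy atom and fill implicit hydrogens from standard valence (C 4, N 3, O 2, S 2, halogen 1):
  atom 1: O, bond orders sum to 1 (valence 2) → 1 H
  atom 2: C, bond orders sum to 4 (valence 4) → 0 H
  atom 3: O, bond orders sum to 2 (valence 2) → 0 H
  atom 4: C, bond orders sum to 3 (valence 4) → 1 H
  atom 5: C, bond orders sum to 3 (valence 4) → 1 H
  atom 6: C, bond orders sum to 2 (valence 4) → 2 H
  atom 7: C, bond orders sum to 1 (valence 4) → 3 H
  atom 8: C, bond orders sum to 4 (valence 4) → 0 H
  atom 9: O, bond orders sum to 2 (valence 2) → 0 H
  atom 10: O, bond orders sum to 1 (valence 2) → 1 H
  atom 11: C, bond orders sum to 2 (valence 4) → 2 H
  atom 12: C, bond orders sum to 3 (valence 4) → 1 H
  atom 13: Br (halogen, monovalent) → 0 H
  atom 14: C, bond orders sum to 2 (valence 4) → 2 H
  atom 15: C, bond orders sum to 3 (valence 4) → 1 H
  atom 16: S, bond orders sum to 1 (valence 2) → 1 H
  atom 17: C, bond orders sum to 2 (valence 4) → 2 H
  atom 18: C, bond orders sum to 1 (valence 4) → 3 H
Totals → C:12, H:21, Br:1, O:4, S:1.
In Hill order: C12H21BrO4S.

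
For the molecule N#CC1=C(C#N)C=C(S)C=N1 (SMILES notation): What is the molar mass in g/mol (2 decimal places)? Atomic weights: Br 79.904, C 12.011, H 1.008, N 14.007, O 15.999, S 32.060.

First, the molecular formula is C7H3N3S (counting implicit H from valence).
  C: 7 × 12.011 = 84.077
  H: 3 × 1.008 = 3.024
  N: 3 × 14.007 = 42.021
  S: 1 × 32.060 = 32.060
Sum: 7×12.011 + 3×1.008 + 3×14.007 + 1×32.060 = 161.182 → 161.18 g/mol.

161.18 g/mol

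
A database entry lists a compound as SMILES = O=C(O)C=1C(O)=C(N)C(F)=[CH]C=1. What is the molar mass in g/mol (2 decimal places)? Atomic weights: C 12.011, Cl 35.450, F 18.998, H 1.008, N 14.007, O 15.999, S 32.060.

First, the molecular formula is C7H6FNO3 (counting implicit H from valence).
  C: 7 × 12.011 = 84.077
  F: 1 × 18.998 = 18.998
  H: 6 × 1.008 = 6.048
  N: 1 × 14.007 = 14.007
  O: 3 × 15.999 = 47.997
Sum: 7×12.011 + 1×18.998 + 6×1.008 + 1×14.007 + 3×15.999 = 171.127 → 171.13 g/mol.

171.13 g/mol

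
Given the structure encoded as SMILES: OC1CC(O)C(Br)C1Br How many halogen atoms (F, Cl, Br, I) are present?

Halogen atoms appear at heavy-atom positions 7, 9 (2×Br).
Other groups present: 2 hydroxyl.
Halogen count: 2.

2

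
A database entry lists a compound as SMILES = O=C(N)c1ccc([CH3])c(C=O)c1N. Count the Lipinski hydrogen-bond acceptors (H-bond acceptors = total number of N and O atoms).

4

N atoms: 2; O atoms: 2.
Lipinski HBA = 2 + 2 = 4.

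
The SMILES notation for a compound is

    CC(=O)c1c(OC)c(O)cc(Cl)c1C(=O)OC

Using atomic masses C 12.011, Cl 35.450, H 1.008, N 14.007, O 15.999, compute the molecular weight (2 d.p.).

First, the molecular formula is C11H11ClO5 (counting implicit H from valence).
  C: 11 × 12.011 = 132.121
  Cl: 1 × 35.450 = 35.450
  H: 11 × 1.008 = 11.088
  O: 5 × 15.999 = 79.995
Sum: 11×12.011 + 1×35.450 + 11×1.008 + 5×15.999 = 258.654 → 258.65 g/mol.

258.65 g/mol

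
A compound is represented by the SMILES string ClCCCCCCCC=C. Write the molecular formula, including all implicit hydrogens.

Walk through each heavy atom and fill implicit hydrogens from standard valence (C 4, N 3, O 2, S 2, halogen 1):
  atom 1: Cl (halogen, monovalent) → 0 H
  atom 2: C, bond orders sum to 2 (valence 4) → 2 H
  atom 3: C, bond orders sum to 2 (valence 4) → 2 H
  atom 4: C, bond orders sum to 2 (valence 4) → 2 H
  atom 5: C, bond orders sum to 2 (valence 4) → 2 H
  atom 6: C, bond orders sum to 2 (valence 4) → 2 H
  atom 7: C, bond orders sum to 2 (valence 4) → 2 H
  atom 8: C, bond orders sum to 2 (valence 4) → 2 H
  atom 9: C, bond orders sum to 3 (valence 4) → 1 H
  atom 10: C, bond orders sum to 2 (valence 4) → 2 H
Totals → C:9, H:17, Cl:1.
In Hill order: C9H17Cl.

C9H17Cl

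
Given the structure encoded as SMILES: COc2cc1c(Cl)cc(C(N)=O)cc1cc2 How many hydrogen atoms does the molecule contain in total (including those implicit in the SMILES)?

10

Walk through each heavy atom and fill implicit hydrogens from standard valence (C 4, N 3, O 2, S 2, halogen 1); for lowercase aromatic atoms, an aromatic c carries 1 H when it has two neighbours and 0 H with three, and aromatic n carries 0 H:
  atom 1: C, bond orders sum to 1 (valence 4) → 3 H
  atom 2: O, bond orders sum to 2 (valence 2) → 0 H
  atom 3: aromatic c, 3 neighbours → 0 H
  atom 4: aromatic c, 2 neighbours → 1 H
  atom 5: aromatic c, 3 neighbours → 0 H
  atom 6: aromatic c, 3 neighbours → 0 H
  atom 7: Cl (halogen, monovalent) → 0 H
  atom 8: aromatic c, 2 neighbours → 1 H
  atom 9: aromatic c, 3 neighbours → 0 H
  atom 10: C, bond orders sum to 4 (valence 4) → 0 H
  atom 11: N, bond orders sum to 1 (valence 3) → 2 H
  atom 12: O, bond orders sum to 2 (valence 2) → 0 H
  atom 13: aromatic c, 2 neighbours → 1 H
  atom 14: aromatic c, 3 neighbours → 0 H
  atom 15: aromatic c, 2 neighbours → 1 H
  atom 16: aromatic c, 2 neighbours → 1 H
Total hydrogens: 10.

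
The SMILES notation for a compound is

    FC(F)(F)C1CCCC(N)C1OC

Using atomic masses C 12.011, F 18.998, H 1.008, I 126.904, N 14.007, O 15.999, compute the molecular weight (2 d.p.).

197.20 g/mol

First, the molecular formula is C8H14F3NO (counting implicit H from valence).
  C: 8 × 12.011 = 96.088
  F: 3 × 18.998 = 56.994
  H: 14 × 1.008 = 14.112
  N: 1 × 14.007 = 14.007
  O: 1 × 15.999 = 15.999
Sum: 8×12.011 + 3×18.998 + 14×1.008 + 1×14.007 + 1×15.999 = 197.200 → 197.20 g/mol.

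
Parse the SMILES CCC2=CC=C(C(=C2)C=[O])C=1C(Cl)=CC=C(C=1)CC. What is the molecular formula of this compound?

C17H17ClO

Walk through each heavy atom and fill implicit hydrogens from standard valence (C 4, N 3, O 2, S 2, halogen 1):
  atom 1: C, bond orders sum to 1 (valence 4) → 3 H
  atom 2: C, bond orders sum to 2 (valence 4) → 2 H
  atom 3: C, bond orders sum to 4 (valence 4) → 0 H
  atom 4: C, bond orders sum to 3 (valence 4) → 1 H
  atom 5: C, bond orders sum to 3 (valence 4) → 1 H
  atom 6: C, bond orders sum to 4 (valence 4) → 0 H
  atom 7: C, bond orders sum to 4 (valence 4) → 0 H
  atom 8: C, bond orders sum to 3 (valence 4) → 1 H
  atom 9: C, bond orders sum to 3 (valence 4) → 1 H
  atom 10: O with explicit H count 0
  atom 11: C, bond orders sum to 4 (valence 4) → 0 H
  atom 12: C, bond orders sum to 4 (valence 4) → 0 H
  atom 13: Cl (halogen, monovalent) → 0 H
  atom 14: C, bond orders sum to 3 (valence 4) → 1 H
  atom 15: C, bond orders sum to 3 (valence 4) → 1 H
  atom 16: C, bond orders sum to 4 (valence 4) → 0 H
  atom 17: C, bond orders sum to 3 (valence 4) → 1 H
  atom 18: C, bond orders sum to 2 (valence 4) → 2 H
  atom 19: C, bond orders sum to 1 (valence 4) → 3 H
Totals → C:17, H:17, Cl:1, O:1.
In Hill order: C17H17ClO.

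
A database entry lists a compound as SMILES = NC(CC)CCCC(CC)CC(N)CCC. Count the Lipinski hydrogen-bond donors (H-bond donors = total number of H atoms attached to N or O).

4

Donors: find every N or O and count the H atoms it carries.
  atom 1 (N): bond orders sum to 1 → 2 H
  atom 13 (N): bond orders sum to 1 → 2 H
Lipinski HBD = 4.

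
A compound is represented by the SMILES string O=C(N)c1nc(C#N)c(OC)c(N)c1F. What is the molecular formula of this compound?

C8H7FN4O2

Walk through each heavy atom and fill implicit hydrogens from standard valence (C 4, N 3, O 2, S 2, halogen 1); for lowercase aromatic atoms, an aromatic c carries 1 H when it has two neighbours and 0 H with three, and aromatic n carries 0 H:
  atom 1: O, bond orders sum to 2 (valence 2) → 0 H
  atom 2: C, bond orders sum to 4 (valence 4) → 0 H
  atom 3: N, bond orders sum to 1 (valence 3) → 2 H
  atom 4: aromatic c, 3 neighbours → 0 H
  atom 5: aromatic n, 2 neighbours → 0 H
  atom 6: aromatic c, 3 neighbours → 0 H
  atom 7: C, bond orders sum to 4 (valence 4) → 0 H
  atom 8: N, bond orders sum to 3 (valence 3) → 0 H
  atom 9: aromatic c, 3 neighbours → 0 H
  atom 10: O, bond orders sum to 2 (valence 2) → 0 H
  atom 11: C, bond orders sum to 1 (valence 4) → 3 H
  atom 12: aromatic c, 3 neighbours → 0 H
  atom 13: N, bond orders sum to 1 (valence 3) → 2 H
  atom 14: aromatic c, 3 neighbours → 0 H
  atom 15: F (halogen, monovalent) → 0 H
Totals → C:8, H:7, F:1, N:4, O:2.
In Hill order: C8H7FN4O2.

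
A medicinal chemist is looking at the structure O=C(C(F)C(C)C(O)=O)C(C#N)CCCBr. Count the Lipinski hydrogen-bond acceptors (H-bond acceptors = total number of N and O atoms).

N atoms: 1; O atoms: 3.
Lipinski HBA = 1 + 3 = 4.

4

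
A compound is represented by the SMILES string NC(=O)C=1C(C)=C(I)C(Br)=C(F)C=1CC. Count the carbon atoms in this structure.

Count every carbon token in the SMILES (each C, including those in ring-closure positions and inside branches).
Carbon count: 10.

10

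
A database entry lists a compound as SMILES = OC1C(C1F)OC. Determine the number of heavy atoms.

7

Every atom symbol written in the SMILES (organic subset) is one heavy atom; implicit H are not written.
Heavy atoms by element → C:4, F:1, O:2.
Total: 7.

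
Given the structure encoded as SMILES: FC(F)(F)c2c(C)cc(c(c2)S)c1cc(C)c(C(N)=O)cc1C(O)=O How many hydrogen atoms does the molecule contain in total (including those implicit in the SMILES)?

Walk through each heavy atom and fill implicit hydrogens from standard valence (C 4, N 3, O 2, S 2, halogen 1); for lowercase aromatic atoms, an aromatic c carries 1 H when it has two neighbours and 0 H with three, and aromatic n carries 0 H:
  atom 1: F (halogen, monovalent) → 0 H
  atom 2: C, bond orders sum to 4 (valence 4) → 0 H
  atom 3: F (halogen, monovalent) → 0 H
  atom 4: F (halogen, monovalent) → 0 H
  atom 5: aromatic c, 3 neighbours → 0 H
  atom 6: aromatic c, 3 neighbours → 0 H
  atom 7: C, bond orders sum to 1 (valence 4) → 3 H
  atom 8: aromatic c, 2 neighbours → 1 H
  atom 9: aromatic c, 3 neighbours → 0 H
  atom 10: aromatic c, 3 neighbours → 0 H
  atom 11: aromatic c, 2 neighbours → 1 H
  atom 12: S, bond orders sum to 1 (valence 2) → 1 H
  atom 13: aromatic c, 3 neighbours → 0 H
  atom 14: aromatic c, 2 neighbours → 1 H
  atom 15: aromatic c, 3 neighbours → 0 H
  atom 16: C, bond orders sum to 1 (valence 4) → 3 H
  atom 17: aromatic c, 3 neighbours → 0 H
  atom 18: C, bond orders sum to 4 (valence 4) → 0 H
  atom 19: N, bond orders sum to 1 (valence 3) → 2 H
  atom 20: O, bond orders sum to 2 (valence 2) → 0 H
  atom 21: aromatic c, 2 neighbours → 1 H
  atom 22: aromatic c, 3 neighbours → 0 H
  atom 23: C, bond orders sum to 4 (valence 4) → 0 H
  atom 24: O, bond orders sum to 1 (valence 2) → 1 H
  atom 25: O, bond orders sum to 2 (valence 2) → 0 H
Total hydrogens: 14.

14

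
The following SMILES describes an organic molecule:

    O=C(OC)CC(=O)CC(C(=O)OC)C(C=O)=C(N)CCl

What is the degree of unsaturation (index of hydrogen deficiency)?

5

Degree of unsaturation = (number of rings) + (number of π bonds).
Ring closures in the SMILES: 0.
π bonds: 5 double bonds (each 1 DoU) → 5 DoU from unsaturation.
Total DoU = 0 + 5 = 5.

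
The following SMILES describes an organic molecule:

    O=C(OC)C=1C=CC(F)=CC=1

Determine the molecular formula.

C8H7FO2

Walk through each heavy atom and fill implicit hydrogens from standard valence (C 4, N 3, O 2, S 2, halogen 1):
  atom 1: O, bond orders sum to 2 (valence 2) → 0 H
  atom 2: C, bond orders sum to 4 (valence 4) → 0 H
  atom 3: O, bond orders sum to 2 (valence 2) → 0 H
  atom 4: C, bond orders sum to 1 (valence 4) → 3 H
  atom 5: C, bond orders sum to 4 (valence 4) → 0 H
  atom 6: C, bond orders sum to 3 (valence 4) → 1 H
  atom 7: C, bond orders sum to 3 (valence 4) → 1 H
  atom 8: C, bond orders sum to 4 (valence 4) → 0 H
  atom 9: F (halogen, monovalent) → 0 H
  atom 10: C, bond orders sum to 3 (valence 4) → 1 H
  atom 11: C, bond orders sum to 3 (valence 4) → 1 H
Totals → C:8, H:7, F:1, O:2.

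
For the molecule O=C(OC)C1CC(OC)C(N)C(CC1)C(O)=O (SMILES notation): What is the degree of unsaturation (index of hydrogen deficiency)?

3

Molecular formula: C11H19NO5.
DoU = (2C + 2 + N − H − X) / 2, where X is the halogen count and O/S are ignored.
    = (2·11 + 2 + 1 − 19 − 0) / 2 = 6 / 2 = 3.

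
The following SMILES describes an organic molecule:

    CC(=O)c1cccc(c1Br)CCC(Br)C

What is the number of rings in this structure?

In SMILES, each pair of matching ring-closure digits denotes one ring-closing bond; the number of such bonds equals the number of independent rings.
Ring-closure bonds here: 1.

1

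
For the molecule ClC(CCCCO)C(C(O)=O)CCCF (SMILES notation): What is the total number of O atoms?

3

Scan the SMILES for O atoms (remember two-letter symbols like Cl and Br are single atoms).
Oxygen count: 3.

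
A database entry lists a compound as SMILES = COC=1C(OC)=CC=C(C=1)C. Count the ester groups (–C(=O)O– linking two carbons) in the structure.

Scan the SMILES for the ester motif — none present.
Groups that are present: 2 ether.

0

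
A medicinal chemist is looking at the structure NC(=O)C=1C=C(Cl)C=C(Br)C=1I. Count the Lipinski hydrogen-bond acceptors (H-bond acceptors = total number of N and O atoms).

2

N atoms: 1; O atoms: 1.
Lipinski HBA = 1 + 1 = 2.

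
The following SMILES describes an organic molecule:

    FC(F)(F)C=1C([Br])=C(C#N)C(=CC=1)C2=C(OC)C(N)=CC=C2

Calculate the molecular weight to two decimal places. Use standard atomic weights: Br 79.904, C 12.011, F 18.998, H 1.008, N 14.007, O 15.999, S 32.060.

First, the molecular formula is C15H10BrF3N2O (counting implicit H from valence).
  Br: 1 × 79.904 = 79.904
  C: 15 × 12.011 = 180.165
  F: 3 × 18.998 = 56.994
  H: 10 × 1.008 = 10.080
  N: 2 × 14.007 = 28.014
  O: 1 × 15.999 = 15.999
Sum: 1×79.904 + 15×12.011 + 3×18.998 + 10×1.008 + 2×14.007 + 1×15.999 = 371.156 → 371.16 g/mol.

371.16 g/mol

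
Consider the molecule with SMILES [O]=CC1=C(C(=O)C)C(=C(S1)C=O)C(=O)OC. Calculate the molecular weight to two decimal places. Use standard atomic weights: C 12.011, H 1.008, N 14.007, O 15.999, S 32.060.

First, the molecular formula is C10H8O5S (counting implicit H from valence).
  C: 10 × 12.011 = 120.110
  H: 8 × 1.008 = 8.064
  O: 5 × 15.999 = 79.995
  S: 1 × 32.060 = 32.060
Sum: 10×12.011 + 8×1.008 + 5×15.999 + 1×32.060 = 240.229 → 240.23 g/mol.

240.23 g/mol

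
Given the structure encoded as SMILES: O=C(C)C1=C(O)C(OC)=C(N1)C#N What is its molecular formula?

C8H8N2O3

Walk through each heavy atom and fill implicit hydrogens from standard valence (C 4, N 3, O 2, S 2, halogen 1):
  atom 1: O, bond orders sum to 2 (valence 2) → 0 H
  atom 2: C, bond orders sum to 4 (valence 4) → 0 H
  atom 3: C, bond orders sum to 1 (valence 4) → 3 H
  atom 4: C, bond orders sum to 4 (valence 4) → 0 H
  atom 5: C, bond orders sum to 4 (valence 4) → 0 H
  atom 6: O, bond orders sum to 1 (valence 2) → 1 H
  atom 7: C, bond orders sum to 4 (valence 4) → 0 H
  atom 8: O, bond orders sum to 2 (valence 2) → 0 H
  atom 9: C, bond orders sum to 1 (valence 4) → 3 H
  atom 10: C, bond orders sum to 4 (valence 4) → 0 H
  atom 11: N, bond orders sum to 2 (valence 3) → 1 H
  atom 12: C, bond orders sum to 4 (valence 4) → 0 H
  atom 13: N, bond orders sum to 3 (valence 3) → 0 H
Totals → C:8, H:8, N:2, O:3.
In Hill order: C8H8N2O3.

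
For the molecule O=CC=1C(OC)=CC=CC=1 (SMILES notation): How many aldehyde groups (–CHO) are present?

The aldehyde motif appears at heavy-atom position 2 in the SMILES.
Other groups present: 1 ether.
Aldehyde count: 1.

1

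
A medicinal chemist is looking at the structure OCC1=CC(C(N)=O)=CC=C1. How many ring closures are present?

In SMILES, each pair of matching ring-closure digits denotes one ring-closing bond; the number of such bonds equals the number of independent rings.
Ring-closure bonds here: 1.

1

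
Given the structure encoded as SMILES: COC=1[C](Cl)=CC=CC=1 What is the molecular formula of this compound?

Walk through each heavy atom and fill implicit hydrogens from standard valence (C 4, N 3, O 2, S 2, halogen 1):
  atom 1: C, bond orders sum to 1 (valence 4) → 3 H
  atom 2: O, bond orders sum to 2 (valence 2) → 0 H
  atom 3: C, bond orders sum to 4 (valence 4) → 0 H
  atom 4: C with explicit H count 0
  atom 5: Cl (halogen, monovalent) → 0 H
  atom 6: C, bond orders sum to 3 (valence 4) → 1 H
  atom 7: C, bond orders sum to 3 (valence 4) → 1 H
  atom 8: C, bond orders sum to 3 (valence 4) → 1 H
  atom 9: C, bond orders sum to 3 (valence 4) → 1 H
Totals → C:7, H:7, Cl:1, O:1.

C7H7ClO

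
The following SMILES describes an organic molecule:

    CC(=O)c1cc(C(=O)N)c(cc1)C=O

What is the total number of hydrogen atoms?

9

Walk through each heavy atom and fill implicit hydrogens from standard valence (C 4, N 3, O 2, S 2, halogen 1); for lowercase aromatic atoms, an aromatic c carries 1 H when it has two neighbours and 0 H with three, and aromatic n carries 0 H:
  atom 1: C, bond orders sum to 1 (valence 4) → 3 H
  atom 2: C, bond orders sum to 4 (valence 4) → 0 H
  atom 3: O, bond orders sum to 2 (valence 2) → 0 H
  atom 4: aromatic c, 3 neighbours → 0 H
  atom 5: aromatic c, 2 neighbours → 1 H
  atom 6: aromatic c, 3 neighbours → 0 H
  atom 7: C, bond orders sum to 4 (valence 4) → 0 H
  atom 8: O, bond orders sum to 2 (valence 2) → 0 H
  atom 9: N, bond orders sum to 1 (valence 3) → 2 H
  atom 10: aromatic c, 3 neighbours → 0 H
  atom 11: aromatic c, 2 neighbours → 1 H
  atom 12: aromatic c, 2 neighbours → 1 H
  atom 13: C, bond orders sum to 3 (valence 4) → 1 H
  atom 14: O, bond orders sum to 2 (valence 2) → 0 H
Total hydrogens: 9.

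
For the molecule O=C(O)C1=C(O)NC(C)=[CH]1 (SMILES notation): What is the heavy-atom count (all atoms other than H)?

Every atom symbol written in the SMILES (organic subset) is one heavy atom; implicit H are not written.
Heavy atoms by element → C:6, N:1, O:3.
Total: 10.

10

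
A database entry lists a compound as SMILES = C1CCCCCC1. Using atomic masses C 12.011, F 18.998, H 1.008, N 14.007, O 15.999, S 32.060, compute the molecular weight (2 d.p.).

98.19 g/mol

First, the molecular formula is C7H14 (counting implicit H from valence).
  C: 7 × 12.011 = 84.077
  H: 14 × 1.008 = 14.112
Sum: 7×12.011 + 14×1.008 = 98.189 → 98.19 g/mol.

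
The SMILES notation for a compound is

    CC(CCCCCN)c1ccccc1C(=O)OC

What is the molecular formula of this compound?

Walk through each heavy atom and fill implicit hydrogens from standard valence (C 4, N 3, O 2, S 2, halogen 1); for lowercase aromatic atoms, an aromatic c carries 1 H when it has two neighbours and 0 H with three, and aromatic n carries 0 H:
  atom 1: C, bond orders sum to 1 (valence 4) → 3 H
  atom 2: C, bond orders sum to 3 (valence 4) → 1 H
  atom 3: C, bond orders sum to 2 (valence 4) → 2 H
  atom 4: C, bond orders sum to 2 (valence 4) → 2 H
  atom 5: C, bond orders sum to 2 (valence 4) → 2 H
  atom 6: C, bond orders sum to 2 (valence 4) → 2 H
  atom 7: C, bond orders sum to 2 (valence 4) → 2 H
  atom 8: N, bond orders sum to 1 (valence 3) → 2 H
  atom 9: aromatic c, 3 neighbours → 0 H
  atom 10: aromatic c, 2 neighbours → 1 H
  atom 11: aromatic c, 2 neighbours → 1 H
  atom 12: aromatic c, 2 neighbours → 1 H
  atom 13: aromatic c, 2 neighbours → 1 H
  atom 14: aromatic c, 3 neighbours → 0 H
  atom 15: C, bond orders sum to 4 (valence 4) → 0 H
  atom 16: O, bond orders sum to 2 (valence 2) → 0 H
  atom 17: O, bond orders sum to 2 (valence 2) → 0 H
  atom 18: C, bond orders sum to 1 (valence 4) → 3 H
Totals → C:15, H:23, N:1, O:2.
In Hill order: C15H23NO2.

C15H23NO2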